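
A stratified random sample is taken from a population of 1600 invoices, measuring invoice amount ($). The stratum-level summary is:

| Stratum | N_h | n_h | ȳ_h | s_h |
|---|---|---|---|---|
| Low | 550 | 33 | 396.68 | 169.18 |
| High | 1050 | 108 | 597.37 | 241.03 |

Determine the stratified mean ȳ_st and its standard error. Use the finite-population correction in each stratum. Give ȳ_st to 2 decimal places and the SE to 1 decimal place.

ȳ_st ≈ 528.38, SE ≈ 17.4

ȳ_st = Σ W_h ȳ_h = (550·396.68 + 1050·597.37)/1600 = 528.38281
V̂(ȳ_st) = Σ W_h² (1 − n_h/N_h) s_h²/n_h, with W_h = N_h/N and N = 1600:
  stratum Low: (550/1600)²·(1 − 33/550)·169.18²/33 = 96.3379
  stratum High: (1050/1600)²·(1 − 108/1050)·241.03²/108 = 207.835
V̂(ȳ_st) = 304.173
SE(ȳ_st) = √304.173 = 17.4406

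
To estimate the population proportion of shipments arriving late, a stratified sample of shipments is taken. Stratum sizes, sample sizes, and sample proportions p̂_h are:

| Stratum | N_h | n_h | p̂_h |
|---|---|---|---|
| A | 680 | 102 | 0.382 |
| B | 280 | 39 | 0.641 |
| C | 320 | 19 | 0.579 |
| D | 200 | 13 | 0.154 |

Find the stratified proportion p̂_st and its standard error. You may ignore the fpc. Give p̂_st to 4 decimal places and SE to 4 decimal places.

p̂_st ≈ 0.4428, SE ≈ 0.0393

N = 1480; stratum weights W_h = N_h/N.
p̂_st = Σ W_h p̂_h = (680·0.382 + 280·0.641 + 320·0.579 + 200·0.154)/1480 = 0.44278
V̂(p̂_st) = Σ W_h² p̂_h(1−p̂_h)/(n_h−1):
  stratum A: (680/1480)²·0.382·0.618/101 = 0.000493429
  stratum B: (280/1480)²·0.641·0.359/38 = 0.000216751
  stratum C: (320/1480)²·0.579·0.421/18 = 0.000633089
  stratum D: (200/1480)²·0.154·0.846/12 = 0.000198265
V̂(p̂_st) = 0.00154153; SE = √V̂ = 0.0392624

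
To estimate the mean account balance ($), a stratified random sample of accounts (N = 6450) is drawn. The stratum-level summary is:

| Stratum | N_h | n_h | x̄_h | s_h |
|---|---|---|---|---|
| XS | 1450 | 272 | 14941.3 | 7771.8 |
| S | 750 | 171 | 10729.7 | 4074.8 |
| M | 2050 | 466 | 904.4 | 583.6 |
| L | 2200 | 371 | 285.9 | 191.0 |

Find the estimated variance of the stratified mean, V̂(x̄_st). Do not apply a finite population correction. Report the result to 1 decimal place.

V̂(x̄_st) = Σ W_h² s_h²/n_h, with W_h = N_h/N and N = 6450:
  stratum XS: (1450/6450)²·7771.8²/272 = 11222.5
  stratum S: (750/6450)²·4074.8²/171 = 1312.86
  stratum M: (2050/6450)²·583.6²/466 = 73.83
  stratum L: (2200/6450)²·191.0²/371 = 11.4398
V̂(x̄_st) = 12620.7

V̂(x̄_st) ≈ 12620.7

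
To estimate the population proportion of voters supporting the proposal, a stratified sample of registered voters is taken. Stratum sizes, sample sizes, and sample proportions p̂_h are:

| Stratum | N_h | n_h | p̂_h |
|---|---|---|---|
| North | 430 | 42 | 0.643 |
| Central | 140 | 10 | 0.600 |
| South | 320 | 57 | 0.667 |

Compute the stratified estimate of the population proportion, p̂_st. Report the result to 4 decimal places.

p̂_st ≈ 0.6449

N = 890; stratum weights W_h = N_h/N.
p̂_st = Σ W_h p̂_h = (430·0.643 + 140·0.600 + 320·0.667)/890 = 0.64487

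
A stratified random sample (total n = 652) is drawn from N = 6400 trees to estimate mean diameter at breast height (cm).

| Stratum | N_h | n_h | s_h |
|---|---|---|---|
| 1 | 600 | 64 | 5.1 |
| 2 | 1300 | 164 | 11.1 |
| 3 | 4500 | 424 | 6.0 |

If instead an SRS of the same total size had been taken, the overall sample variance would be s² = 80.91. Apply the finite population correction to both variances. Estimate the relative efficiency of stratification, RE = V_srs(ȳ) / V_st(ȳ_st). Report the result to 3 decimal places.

RE ≈ 1.632

V̂(ȳ_st) = Σ W_h² (1 − n_h/N_h) s_h²/n_h, with W_h = N_h/N and N = 6400:
  stratum 1: (600/6400)²·(1 − 64/600)·5.1²/64 = 0.00319092
  stratum 2: (1300/6400)²·(1 − 164/1300)·11.1²/164 = 0.0270872
  stratum 3: (4500/6400)²·(1 − 424/4500)·6.0²/424 = 0.038021
V_st = 0.0682991
V_srs = (1 − 652/6400)·80.91/652 = 0.111453
Relative efficiency = V_srs / V_st = 0.111453/0.0682991 = 1.6318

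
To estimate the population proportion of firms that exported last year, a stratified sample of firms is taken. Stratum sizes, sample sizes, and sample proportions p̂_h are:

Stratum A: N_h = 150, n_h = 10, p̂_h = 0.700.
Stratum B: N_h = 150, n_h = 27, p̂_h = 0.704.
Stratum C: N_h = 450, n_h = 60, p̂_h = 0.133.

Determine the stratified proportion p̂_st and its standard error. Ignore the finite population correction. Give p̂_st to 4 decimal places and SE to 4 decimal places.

N = 750; stratum weights W_h = N_h/N.
p̂_st = Σ W_h p̂_h = (150·0.700 + 150·0.704 + 450·0.133)/750 = 0.36060
V̂(p̂_st) = Σ W_h² p̂_h(1−p̂_h)/(n_h−1):
  stratum A: (150/750)²·0.700·0.300/9 = 0.000933333
  stratum B: (150/750)²·0.704·0.296/26 = 0.000320591
  stratum C: (450/750)²·0.133·0.867/59 = 0.000703593
V̂(p̂_st) = 0.00195752; SE = √V̂ = 0.0442438

p̂_st ≈ 0.3606, SE ≈ 0.0442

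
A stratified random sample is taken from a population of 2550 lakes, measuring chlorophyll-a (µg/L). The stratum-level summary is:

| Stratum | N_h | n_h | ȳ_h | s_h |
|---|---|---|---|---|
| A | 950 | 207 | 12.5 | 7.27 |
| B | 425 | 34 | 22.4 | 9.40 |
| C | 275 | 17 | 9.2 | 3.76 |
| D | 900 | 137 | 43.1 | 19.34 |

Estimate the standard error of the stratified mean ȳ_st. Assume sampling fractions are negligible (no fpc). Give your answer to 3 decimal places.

V̂(ȳ_st) = Σ W_h² s_h²/n_h, with W_h = N_h/N and N = 2550:
  stratum A: (950/2550)²·7.27²/207 = 0.0354377
  stratum B: (425/2550)²·9.40²/34 = 0.0721895
  stratum C: (275/2550)²·3.76²/17 = 0.0096719
  stratum D: (900/2550)²·19.34²/137 = 0.340092
V̂(ȳ_st) = 0.457392
SE(ȳ_st) = √0.457392 = 0.676307

SE(ȳ_st) ≈ 0.676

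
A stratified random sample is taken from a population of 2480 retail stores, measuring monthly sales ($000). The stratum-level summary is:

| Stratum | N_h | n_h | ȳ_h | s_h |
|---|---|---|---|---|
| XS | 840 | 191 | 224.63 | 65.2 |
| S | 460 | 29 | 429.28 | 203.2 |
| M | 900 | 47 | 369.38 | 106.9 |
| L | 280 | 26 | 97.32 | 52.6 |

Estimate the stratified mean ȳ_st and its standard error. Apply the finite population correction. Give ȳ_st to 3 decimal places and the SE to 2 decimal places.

ȳ_st ≈ 300.746, SE ≈ 8.91

ȳ_st = Σ W_h ȳ_h = (840·224.63 + 460·429.28 + 900·369.38 + 280·97.32)/2480 = 300.74581
V̂(ȳ_st) = Σ W_h² (1 − n_h/N_h) s_h²/n_h, with W_h = N_h/N and N = 2480:
  stratum XS: (840/2480)²·(1 − 191/840)·65.2²/191 = 1.9728
  stratum S: (460/2480)²·(1 − 29/460)·203.2²/29 = 45.8967
  stratum M: (900/2480)²·(1 − 47/900)·106.9²/47 = 30.3491
  stratum L: (280/2480)²·(1 − 26/280)·52.6²/26 = 1.23051
V̂(ȳ_st) = 79.4491
SE(ȳ_st) = √79.4491 = 8.91342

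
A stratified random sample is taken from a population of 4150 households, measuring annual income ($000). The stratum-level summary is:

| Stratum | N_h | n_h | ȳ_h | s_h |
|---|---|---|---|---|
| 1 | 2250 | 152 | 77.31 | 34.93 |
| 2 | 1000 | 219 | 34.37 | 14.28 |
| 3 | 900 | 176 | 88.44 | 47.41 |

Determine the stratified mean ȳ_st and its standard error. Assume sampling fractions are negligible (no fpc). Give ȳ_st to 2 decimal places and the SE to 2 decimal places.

ȳ_st = Σ W_h ȳ_h = (2250·77.31 + 1000·34.37 + 900·88.44)/4150 = 69.37675
V̂(ȳ_st) = Σ W_h² s_h²/n_h, with W_h = N_h/N and N = 4150:
  stratum 1: (2250/4150)²·34.93²/152 = 2.35951
  stratum 2: (1000/4150)²·14.28²/219 = 0.054065
  stratum 3: (900/4150)²·47.41²/176 = 0.600643
V̂(ȳ_st) = 3.01422
SE(ȳ_st) = √3.01422 = 1.73615

ȳ_st ≈ 69.38, SE ≈ 1.74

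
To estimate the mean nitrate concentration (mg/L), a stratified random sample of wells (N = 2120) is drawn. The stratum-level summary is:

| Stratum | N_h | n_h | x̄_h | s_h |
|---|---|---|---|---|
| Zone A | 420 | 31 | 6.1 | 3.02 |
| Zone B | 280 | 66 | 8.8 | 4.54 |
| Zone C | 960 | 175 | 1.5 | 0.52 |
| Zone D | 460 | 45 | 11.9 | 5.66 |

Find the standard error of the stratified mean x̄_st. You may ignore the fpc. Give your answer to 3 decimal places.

V̂(x̄_st) = Σ W_h² s_h²/n_h, with W_h = N_h/N and N = 2120:
  stratum Zone A: (420/2120)²·3.02²/31 = 0.0115473
  stratum Zone B: (280/2120)²·4.54²/66 = 0.00544769
  stratum Zone C: (960/2120)²·0.52²/175 = 0.00031684
  stratum Zone D: (460/2120)²·5.66²/45 = 0.0335169
V̂(x̄_st) = 0.0508287
SE(x̄_st) = √0.0508287 = 0.225452

SE(x̄_st) ≈ 0.225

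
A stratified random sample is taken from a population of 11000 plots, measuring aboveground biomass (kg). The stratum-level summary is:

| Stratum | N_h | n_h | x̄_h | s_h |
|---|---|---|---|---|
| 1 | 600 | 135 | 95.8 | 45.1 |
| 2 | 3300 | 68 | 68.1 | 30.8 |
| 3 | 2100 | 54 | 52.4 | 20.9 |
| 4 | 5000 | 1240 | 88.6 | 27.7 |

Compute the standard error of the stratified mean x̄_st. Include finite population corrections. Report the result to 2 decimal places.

SE(x̄_st) ≈ 1.28

V̂(x̄_st) = Σ W_h² (1 − n_h/N_h) s_h²/n_h, with W_h = N_h/N and N = 11000:
  stratum 1: (600/11000)²·(1 − 135/600)·45.1²/135 = 0.0347407
  stratum 2: (3300/11000)²·(1 − 68/3300)·30.8²/68 = 1.22968
  stratum 3: (2100/11000)²·(1 − 54/2100)·20.9²/54 = 0.287236
  stratum 4: (5000/11000)²·(1 − 1240/5000)·27.7²/1240 = 0.0961414
V̂(x̄_st) = 1.6478
SE(x̄_st) = √1.6478 = 1.28367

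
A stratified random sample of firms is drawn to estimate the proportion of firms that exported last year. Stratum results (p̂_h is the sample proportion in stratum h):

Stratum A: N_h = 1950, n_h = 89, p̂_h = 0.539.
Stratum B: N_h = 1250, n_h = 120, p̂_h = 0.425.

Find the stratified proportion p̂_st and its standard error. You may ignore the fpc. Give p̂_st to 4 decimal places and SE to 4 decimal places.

N = 3200; stratum weights W_h = N_h/N.
p̂_st = Σ W_h p̂_h = (1950·0.539 + 1250·0.425)/3200 = 0.49447
V̂(p̂_st) = Σ W_h² p̂_h(1−p̂_h)/(n_h−1):
  stratum A: (1950/3200)²·0.539·0.461/88 = 0.00104852
  stratum B: (1250/3200)²·0.425·0.575/119 = 0.00031335
V̂(p̂_st) = 0.00136187; SE = √V̂ = 0.0369035

p̂_st ≈ 0.4945, SE ≈ 0.0369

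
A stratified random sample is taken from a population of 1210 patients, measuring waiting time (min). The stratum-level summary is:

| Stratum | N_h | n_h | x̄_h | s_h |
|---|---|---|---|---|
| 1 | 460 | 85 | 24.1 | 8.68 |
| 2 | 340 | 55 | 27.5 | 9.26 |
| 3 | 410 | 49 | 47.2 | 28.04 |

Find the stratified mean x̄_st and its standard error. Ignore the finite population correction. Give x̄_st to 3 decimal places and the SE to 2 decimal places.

x̄_st = Σ W_h x̄_h = (460·24.1 + 340·27.5 + 410·47.2)/1210 = 32.88264
V̂(x̄_st) = Σ W_h² s_h²/n_h, with W_h = N_h/N and N = 1210:
  stratum 1: (460/1210)²·8.68²/85 = 0.128105
  stratum 2: (340/1210)²·9.26²/55 = 0.123097
  stratum 3: (410/1210)²·28.04²/49 = 1.84229
V̂(x̄_st) = 2.09349
SE(x̄_st) = √2.09349 = 1.44689

x̄_st ≈ 32.883, SE ≈ 1.45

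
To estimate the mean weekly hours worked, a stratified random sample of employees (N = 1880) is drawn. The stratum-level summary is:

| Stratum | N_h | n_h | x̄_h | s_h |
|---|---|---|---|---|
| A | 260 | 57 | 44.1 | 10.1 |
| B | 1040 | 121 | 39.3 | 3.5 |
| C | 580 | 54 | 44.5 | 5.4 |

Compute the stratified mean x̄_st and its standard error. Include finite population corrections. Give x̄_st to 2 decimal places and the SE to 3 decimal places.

x̄_st = Σ W_h x̄_h = (260·44.1 + 1040·39.3 + 580·44.5)/1880 = 41.56809
V̂(x̄_st) = Σ W_h² (1 − n_h/N_h) s_h²/n_h, with W_h = N_h/N and N = 1880:
  stratum A: (260/1880)²·(1 − 57/260)·10.1²/57 = 0.0267252
  stratum B: (1040/1880)²·(1 − 121/1040)·3.5²/121 = 0.0273769
  stratum C: (580/1880)²·(1 − 54/580)·5.4²/54 = 0.0466114
V̂(x̄_st) = 0.100713
SE(x̄_st) = √0.100713 = 0.317354

x̄_st ≈ 41.57, SE ≈ 0.317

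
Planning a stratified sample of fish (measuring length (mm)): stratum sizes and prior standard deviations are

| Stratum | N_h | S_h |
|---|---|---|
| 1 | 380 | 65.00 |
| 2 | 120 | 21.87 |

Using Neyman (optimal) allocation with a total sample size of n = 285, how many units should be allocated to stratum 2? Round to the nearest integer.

27

Neyman allocation: n_h = n · N_h S_h / Σ N_i S_i, with n = 285.
  stratum 1: N_h·S_h = 380·65.00 = 24700.00
  stratum 2: N_h·S_h = 120·21.87 = 2624.40
Σ N_h S_h = 27324.40
n for stratum 2 = 285·2624.40/27324.40 = 27.373 → 27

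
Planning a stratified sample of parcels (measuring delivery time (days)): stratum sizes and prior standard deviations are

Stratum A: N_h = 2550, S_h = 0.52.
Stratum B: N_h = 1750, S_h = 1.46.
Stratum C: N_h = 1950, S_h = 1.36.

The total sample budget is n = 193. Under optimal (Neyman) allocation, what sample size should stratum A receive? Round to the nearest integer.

Neyman allocation: n_h = n · N_h S_h / Σ N_i S_i, with n = 193.
  stratum A: N_h·S_h = 2550·0.52 = 1326.00
  stratum B: N_h·S_h = 1750·1.46 = 2555.00
  stratum C: N_h·S_h = 1950·1.36 = 2652.00
Σ N_h S_h = 6533.00
n for stratum A = 193·1326.00/6533.00 = 39.173 → 39

39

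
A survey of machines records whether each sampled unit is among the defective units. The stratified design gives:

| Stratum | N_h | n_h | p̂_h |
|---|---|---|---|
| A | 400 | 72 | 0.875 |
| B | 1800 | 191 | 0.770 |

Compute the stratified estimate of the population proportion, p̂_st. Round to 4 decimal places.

N = 2200; stratum weights W_h = N_h/N.
p̂_st = Σ W_h p̂_h = (400·0.875 + 1800·0.770)/2200 = 0.78909

p̂_st ≈ 0.7891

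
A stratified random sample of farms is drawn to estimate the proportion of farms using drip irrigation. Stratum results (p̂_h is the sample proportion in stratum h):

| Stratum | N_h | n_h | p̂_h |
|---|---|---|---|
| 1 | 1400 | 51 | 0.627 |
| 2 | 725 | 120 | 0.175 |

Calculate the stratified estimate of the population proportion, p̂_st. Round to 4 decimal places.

p̂_st ≈ 0.4728

N = 2125; stratum weights W_h = N_h/N.
p̂_st = Σ W_h p̂_h = (1400·0.627 + 725·0.175)/2125 = 0.47279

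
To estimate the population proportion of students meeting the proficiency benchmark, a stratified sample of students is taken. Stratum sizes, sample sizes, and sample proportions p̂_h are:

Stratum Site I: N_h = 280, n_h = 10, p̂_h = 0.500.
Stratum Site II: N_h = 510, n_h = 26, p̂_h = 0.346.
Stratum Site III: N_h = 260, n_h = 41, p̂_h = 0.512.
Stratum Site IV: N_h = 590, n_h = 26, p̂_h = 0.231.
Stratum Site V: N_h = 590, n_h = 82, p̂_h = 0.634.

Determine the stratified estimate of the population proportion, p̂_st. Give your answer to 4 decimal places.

N = 2230; stratum weights W_h = N_h/N.
p̂_st = Σ W_h p̂_h = (280·0.500 + 510·0.346 + 260·0.512 + 590·0.231 + 590·0.634)/2230 = 0.43046

p̂_st ≈ 0.4305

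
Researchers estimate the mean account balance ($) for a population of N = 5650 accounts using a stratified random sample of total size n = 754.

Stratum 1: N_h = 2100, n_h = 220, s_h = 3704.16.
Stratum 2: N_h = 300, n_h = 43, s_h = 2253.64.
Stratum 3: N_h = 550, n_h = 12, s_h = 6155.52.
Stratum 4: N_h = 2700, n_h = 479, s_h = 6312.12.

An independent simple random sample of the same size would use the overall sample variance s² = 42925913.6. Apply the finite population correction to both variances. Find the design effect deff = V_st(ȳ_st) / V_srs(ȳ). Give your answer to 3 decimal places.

V̂(ȳ_st) = Σ W_h² (1 − n_h/N_h) s_h²/n_h, with W_h = N_h/N and N = 5650:
  stratum 1: (2100/5650)²·(1 − 220/2100)·3704.16²/220 = 7713.24
  stratum 2: (300/5650)²·(1 − 43/300)·2253.64²/43 = 285.271
  stratum 3: (550/5650)²·(1 − 12/550)·6155.52²/12 = 29268.2
  stratum 4: (2700/5650)²·(1 − 479/2700)·6312.12²/479 = 15625.4
V_st = 52892.1
V_srs = (1 − 754/5650)·42925913.6/754 = 49333.4
deff = V_st / V_srs = 52892.1/49333.4 = 1.0721

deff ≈ 1.072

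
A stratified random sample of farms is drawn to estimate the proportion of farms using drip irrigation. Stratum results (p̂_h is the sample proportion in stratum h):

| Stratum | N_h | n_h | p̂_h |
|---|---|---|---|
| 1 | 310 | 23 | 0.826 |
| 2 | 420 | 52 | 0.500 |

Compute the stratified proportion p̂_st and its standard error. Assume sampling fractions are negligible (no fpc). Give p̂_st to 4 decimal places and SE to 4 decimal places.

p̂_st ≈ 0.6384, SE ≈ 0.0529

N = 730; stratum weights W_h = N_h/N.
p̂_st = Σ W_h p̂_h = (310·0.826 + 420·0.500)/730 = 0.63844
V̂(p̂_st) = Σ W_h² p̂_h(1−p̂_h)/(n_h−1):
  stratum 1: (310/730)²·0.826·0.174/22 = 0.00117811
  stratum 2: (420/730)²·0.500·0.500/51 = 0.00162264
V̂(p̂_st) = 0.00280075; SE = √V̂ = 0.0529221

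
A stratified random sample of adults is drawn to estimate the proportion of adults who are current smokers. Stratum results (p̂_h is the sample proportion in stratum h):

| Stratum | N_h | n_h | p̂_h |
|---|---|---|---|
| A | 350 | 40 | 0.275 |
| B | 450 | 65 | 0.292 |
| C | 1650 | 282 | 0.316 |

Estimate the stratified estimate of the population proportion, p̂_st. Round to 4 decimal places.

N = 2450; stratum weights W_h = N_h/N.
p̂_st = Σ W_h p̂_h = (350·0.275 + 450·0.292 + 1650·0.316)/2450 = 0.30573

p̂_st ≈ 0.3057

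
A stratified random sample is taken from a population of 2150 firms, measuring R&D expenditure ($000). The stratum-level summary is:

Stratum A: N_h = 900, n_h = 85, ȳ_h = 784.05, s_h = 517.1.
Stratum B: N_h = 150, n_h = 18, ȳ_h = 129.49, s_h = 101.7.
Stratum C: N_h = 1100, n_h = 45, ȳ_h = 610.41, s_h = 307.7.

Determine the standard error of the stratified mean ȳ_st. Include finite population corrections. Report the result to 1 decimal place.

SE(ȳ_st) ≈ 32.1

V̂(ȳ_st) = Σ W_h² (1 − n_h/N_h) s_h²/n_h, with W_h = N_h/N and N = 2150:
  stratum A: (900/2150)²·(1 − 85/900)·517.1²/85 = 499.176
  stratum B: (150/2150)²·(1 − 18/150)·101.7²/18 = 2.46126
  stratum C: (1100/2150)²·(1 − 45/1100)·307.7²/45 = 528.215
V̂(ȳ_st) = 1029.85
SE(ȳ_st) = √1029.85 = 32.0913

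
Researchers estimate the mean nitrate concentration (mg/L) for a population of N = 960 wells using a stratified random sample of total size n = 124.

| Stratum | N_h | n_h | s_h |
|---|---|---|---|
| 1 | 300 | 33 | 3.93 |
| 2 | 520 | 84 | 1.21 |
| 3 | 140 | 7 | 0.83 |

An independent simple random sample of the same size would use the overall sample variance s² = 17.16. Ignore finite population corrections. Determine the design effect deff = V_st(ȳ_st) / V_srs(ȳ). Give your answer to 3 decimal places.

deff ≈ 0.382

V̂(ȳ_st) = Σ W_h² s_h²/n_h, with W_h = N_h/N and N = 960:
  stratum 1: (300/960)²·3.93²/33 = 0.0457058
  stratum 2: (520/960)²·1.21²/84 = 0.00511394
  stratum 3: (140/960)²·0.83²/7 = 0.00209301
V_st = 0.0529127
V_srs = s²/n = 17.16/124 = 0.138387
deff = V_st / V_srs = 0.0529127/0.138387 = 0.3824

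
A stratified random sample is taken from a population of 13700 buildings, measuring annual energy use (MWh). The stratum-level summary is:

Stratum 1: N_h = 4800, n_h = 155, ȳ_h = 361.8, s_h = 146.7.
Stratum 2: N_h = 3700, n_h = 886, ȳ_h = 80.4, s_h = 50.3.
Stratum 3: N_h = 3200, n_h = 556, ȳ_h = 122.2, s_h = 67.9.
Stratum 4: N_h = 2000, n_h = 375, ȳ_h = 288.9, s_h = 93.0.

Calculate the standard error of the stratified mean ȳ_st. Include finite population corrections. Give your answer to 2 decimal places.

V̂(ȳ_st) = Σ W_h² (1 − n_h/N_h) s_h²/n_h, with W_h = N_h/N and N = 13700:
  stratum 1: (4800/13700)²·(1 − 155/4800)·146.7²/155 = 16.4936
  stratum 2: (3700/13700)²·(1 − 886/3700)·50.3²/886 = 0.158412
  stratum 3: (3200/13700)²·(1 − 556/3200)·67.9²/556 = 0.373796
  stratum 4: (2000/13700)²·(1 − 375/2000)·93.0²/375 = 0.399371
V̂(ȳ_st) = 17.4251
SE(ȳ_st) = √17.4251 = 4.17434

SE(ȳ_st) ≈ 4.17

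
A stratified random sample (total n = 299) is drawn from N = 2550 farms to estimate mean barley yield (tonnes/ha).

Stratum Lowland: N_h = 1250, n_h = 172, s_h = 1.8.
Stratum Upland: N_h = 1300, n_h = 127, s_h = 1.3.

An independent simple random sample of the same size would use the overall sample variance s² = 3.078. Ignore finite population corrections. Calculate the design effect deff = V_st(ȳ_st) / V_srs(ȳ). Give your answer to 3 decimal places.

V̂(ȳ_st) = Σ W_h² s_h²/n_h, with W_h = N_h/N and N = 2550:
  stratum Lowland: (1250/2550)²·1.8²/172 = 0.00452643
  stratum Upland: (1300/2550)²·1.3²/127 = 0.00345851
V_st = 0.00798495
V_srs = s²/n = 3.078/299 = 0.0102943
deff = V_st / V_srs = 0.00798495/0.0102943 = 0.7757

deff ≈ 0.776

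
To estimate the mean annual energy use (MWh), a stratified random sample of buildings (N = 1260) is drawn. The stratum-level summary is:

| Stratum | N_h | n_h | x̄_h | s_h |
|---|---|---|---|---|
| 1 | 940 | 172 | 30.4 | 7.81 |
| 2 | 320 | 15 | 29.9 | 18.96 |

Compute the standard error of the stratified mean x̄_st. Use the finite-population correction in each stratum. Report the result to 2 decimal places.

V̂(x̄_st) = Σ W_h² (1 − n_h/N_h) s_h²/n_h, with W_h = N_h/N and N = 1260:
  stratum 1: (940/1260)²·(1 − 172/940)·7.81²/172 = 0.161258
  stratum 2: (320/1260)²·(1 − 15/320)·18.96²/15 = 1.47331
V̂(x̄_st) = 1.63457
SE(x̄_st) = √1.63457 = 1.2785

SE(x̄_st) ≈ 1.28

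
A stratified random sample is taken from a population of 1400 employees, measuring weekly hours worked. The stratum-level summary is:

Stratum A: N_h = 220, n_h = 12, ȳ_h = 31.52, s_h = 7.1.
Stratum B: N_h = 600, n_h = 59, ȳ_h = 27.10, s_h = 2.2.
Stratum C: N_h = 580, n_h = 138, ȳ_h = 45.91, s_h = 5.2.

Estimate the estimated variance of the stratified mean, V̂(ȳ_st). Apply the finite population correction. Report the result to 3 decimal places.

V̂(ȳ_st) ≈ 0.137

V̂(ȳ_st) = Σ W_h² (1 − n_h/N_h) s_h²/n_h, with W_h = N_h/N and N = 1400:
  stratum A: (220/1400)²·(1 − 12/220)·7.1²/12 = 0.0980766
  stratum B: (600/1400)²·(1 − 59/600)·2.2²/59 = 0.0135858
  stratum C: (580/1400)²·(1 − 138/580)·5.2²/138 = 0.0256284
V̂(ȳ_st) = 0.137291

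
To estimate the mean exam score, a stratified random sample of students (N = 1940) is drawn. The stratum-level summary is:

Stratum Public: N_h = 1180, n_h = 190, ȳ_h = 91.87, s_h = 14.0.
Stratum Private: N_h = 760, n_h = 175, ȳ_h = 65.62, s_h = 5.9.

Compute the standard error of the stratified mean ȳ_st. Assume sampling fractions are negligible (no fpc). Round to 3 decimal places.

SE(ȳ_st) ≈ 0.642

V̂(ȳ_st) = Σ W_h² s_h²/n_h, with W_h = N_h/N and N = 1940:
  stratum Public: (1180/1940)²·14.0²/190 = 0.381648
  stratum Private: (760/1940)²·5.9²/175 = 0.0305274
V̂(ȳ_st) = 0.412175
SE(ȳ_st) = √0.412175 = 0.642009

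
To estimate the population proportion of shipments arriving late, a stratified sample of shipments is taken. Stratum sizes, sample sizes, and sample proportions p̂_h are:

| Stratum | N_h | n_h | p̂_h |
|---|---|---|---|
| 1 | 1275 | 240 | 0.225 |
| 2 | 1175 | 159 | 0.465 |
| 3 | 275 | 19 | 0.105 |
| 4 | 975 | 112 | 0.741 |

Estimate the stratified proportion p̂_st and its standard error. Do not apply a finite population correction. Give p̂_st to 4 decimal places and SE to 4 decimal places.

p̂_st ≈ 0.4283, SE ≈ 0.0199

N = 3700; stratum weights W_h = N_h/N.
p̂_st = Σ W_h p̂_h = (1275·0.225 + 1175·0.465 + 275·0.105 + 975·0.741)/3700 = 0.42827
V̂(p̂_st) = Σ W_h² p̂_h(1−p̂_h)/(n_h−1):
  stratum 1: (1275/3700)²·0.225·0.775/239 = 8.6637e-05
  stratum 2: (1175/3700)²·0.465·0.535/158 = 0.00015879
  stratum 3: (275/3700)²·0.105·0.895/18 = 2.88404e-05
  stratum 4: (975/3700)²·0.741·0.259/111 = 0.000120061
V̂(p̂_st) = 0.000394328; SE = √V̂ = 0.0198577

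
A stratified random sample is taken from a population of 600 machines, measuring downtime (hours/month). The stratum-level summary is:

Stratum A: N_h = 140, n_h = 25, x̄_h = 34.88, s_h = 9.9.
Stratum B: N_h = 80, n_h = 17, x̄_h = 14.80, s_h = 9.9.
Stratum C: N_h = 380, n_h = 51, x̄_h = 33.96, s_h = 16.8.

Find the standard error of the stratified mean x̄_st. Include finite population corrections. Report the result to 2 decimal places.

SE(x̄_st) ≈ 1.48

V̂(x̄_st) = Σ W_h² (1 − n_h/N_h) s_h²/n_h, with W_h = N_h/N and N = 600:
  stratum A: (140/600)²·(1 − 25/140)·9.9²/25 = 0.175329
  stratum B: (80/600)²·(1 − 17/80)·9.9²/17 = 0.0807141
  stratum C: (380/600)²·(1 − 51/380)·16.8²/51 = 1.92188
V̂(x̄_st) = 2.17792
SE(x̄_st) = √2.17792 = 1.47578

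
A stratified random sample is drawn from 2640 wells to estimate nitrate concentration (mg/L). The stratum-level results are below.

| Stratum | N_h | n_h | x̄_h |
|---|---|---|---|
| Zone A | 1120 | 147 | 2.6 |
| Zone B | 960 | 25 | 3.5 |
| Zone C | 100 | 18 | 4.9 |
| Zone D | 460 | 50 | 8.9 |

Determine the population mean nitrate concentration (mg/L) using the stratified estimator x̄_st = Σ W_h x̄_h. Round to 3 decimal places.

N = Σ N_h = 2640. Stratum weights W_h = N_h/N.
x̄_st = (1120·2.6 + 960·3.5 + 100·4.9 + 460·8.9) / 2640 = 4.11212

x̄_st ≈ 4.112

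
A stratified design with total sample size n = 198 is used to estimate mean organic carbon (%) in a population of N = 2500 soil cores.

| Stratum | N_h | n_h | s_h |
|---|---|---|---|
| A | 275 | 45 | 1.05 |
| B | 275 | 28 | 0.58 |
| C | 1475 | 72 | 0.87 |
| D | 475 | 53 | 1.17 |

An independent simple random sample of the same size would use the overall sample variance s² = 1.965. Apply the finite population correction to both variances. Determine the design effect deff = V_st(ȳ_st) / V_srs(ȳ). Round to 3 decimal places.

V̂(ȳ_st) = Σ W_h² (1 − n_h/N_h) s_h²/n_h, with W_h = N_h/N and N = 2500:
  stratum A: (275/2500)²·(1 − 45/275)·1.05²/45 = 0.00024794
  stratum B: (275/2500)²·(1 − 28/275)·0.58²/28 = 0.000130571
  stratum C: (1475/2500)²·(1 − 72/1475)·0.87²/72 = 0.00348077
  stratum D: (475/2500)²·(1 − 53/475)·1.17²/53 = 0.000828365
V_st = 0.00468765
V_srs = (1 − 198/2500)·1.965/198 = 0.00913824
deff = V_st / V_srs = 0.00468765/0.00913824 = 0.5130

deff ≈ 0.513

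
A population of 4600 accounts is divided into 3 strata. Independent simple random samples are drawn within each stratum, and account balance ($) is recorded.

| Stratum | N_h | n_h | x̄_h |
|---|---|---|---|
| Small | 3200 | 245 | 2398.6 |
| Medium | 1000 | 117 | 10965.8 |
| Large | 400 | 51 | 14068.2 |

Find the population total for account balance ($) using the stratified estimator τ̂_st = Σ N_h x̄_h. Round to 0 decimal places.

τ̂_st = Σ N_h x̄_h = 3200·2398.6 + 1000·10965.8 + 400·14068.2 = 24268600

τ̂_st ≈ 24268600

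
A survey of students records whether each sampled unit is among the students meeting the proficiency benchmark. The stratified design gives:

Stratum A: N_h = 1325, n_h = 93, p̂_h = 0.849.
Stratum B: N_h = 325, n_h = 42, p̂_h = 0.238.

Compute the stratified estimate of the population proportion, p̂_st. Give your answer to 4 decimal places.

p̂_st ≈ 0.7287

N = 1650; stratum weights W_h = N_h/N.
p̂_st = Σ W_h p̂_h = (1325·0.849 + 325·0.238)/1650 = 0.72865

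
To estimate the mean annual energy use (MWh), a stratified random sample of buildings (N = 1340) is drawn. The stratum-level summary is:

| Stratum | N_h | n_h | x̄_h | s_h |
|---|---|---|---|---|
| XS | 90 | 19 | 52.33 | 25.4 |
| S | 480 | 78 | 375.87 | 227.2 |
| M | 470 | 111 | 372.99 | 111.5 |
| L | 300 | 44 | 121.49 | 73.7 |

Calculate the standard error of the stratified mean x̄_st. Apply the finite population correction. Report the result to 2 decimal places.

SE(x̄_st) ≈ 9.33

V̂(x̄_st) = Σ W_h² (1 − n_h/N_h) s_h²/n_h, with W_h = N_h/N and N = 1340:
  stratum XS: (90/1340)²·(1 − 19/90)·25.4²/19 = 0.120838
  stratum S: (480/1340)²·(1 − 78/480)·227.2²/78 = 71.118
  stratum M: (470/1340)²·(1 − 111/470)·111.5²/111 = 10.5247
  stratum L: (300/1340)²·(1 − 44/300)·73.7²/44 = 5.28
V̂(x̄_st) = 87.0436
SE(x̄_st) = √87.0436 = 9.32971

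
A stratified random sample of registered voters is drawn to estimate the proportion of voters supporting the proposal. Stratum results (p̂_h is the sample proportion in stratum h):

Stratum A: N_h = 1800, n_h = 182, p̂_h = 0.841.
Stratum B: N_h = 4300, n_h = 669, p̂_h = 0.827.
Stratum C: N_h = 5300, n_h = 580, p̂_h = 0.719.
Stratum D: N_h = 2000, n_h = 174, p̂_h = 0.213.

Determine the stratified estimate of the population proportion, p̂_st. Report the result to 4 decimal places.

N = 13400; stratum weights W_h = N_h/N.
p̂_st = Σ W_h p̂_h = (1800·0.841 + 4300·0.827 + 5300·0.719 + 2000·0.213)/13400 = 0.69452

p̂_st ≈ 0.6945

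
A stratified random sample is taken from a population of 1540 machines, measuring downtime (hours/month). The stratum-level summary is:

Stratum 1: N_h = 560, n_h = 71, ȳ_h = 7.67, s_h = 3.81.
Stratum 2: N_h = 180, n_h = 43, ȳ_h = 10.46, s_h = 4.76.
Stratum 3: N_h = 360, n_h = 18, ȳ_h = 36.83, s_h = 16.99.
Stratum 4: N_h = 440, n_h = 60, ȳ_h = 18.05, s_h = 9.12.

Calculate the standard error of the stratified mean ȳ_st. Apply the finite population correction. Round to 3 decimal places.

SE(ȳ_st) ≈ 0.979

V̂(ȳ_st) = Σ W_h² (1 − n_h/N_h) s_h²/n_h, with W_h = N_h/N and N = 1540:
  stratum 1: (560/1540)²·(1 − 71/560)·3.81²/71 = 0.0236073
  stratum 2: (180/1540)²·(1 − 43/180)·4.76²/43 = 0.00547895
  stratum 3: (360/1540)²·(1 − 18/360)·16.99²/18 = 0.832533
  stratum 4: (440/1540)²·(1 − 60/440)·9.12²/60 = 0.0977312
V̂(ȳ_st) = 0.95935
SE(ȳ_st) = √0.95935 = 0.979464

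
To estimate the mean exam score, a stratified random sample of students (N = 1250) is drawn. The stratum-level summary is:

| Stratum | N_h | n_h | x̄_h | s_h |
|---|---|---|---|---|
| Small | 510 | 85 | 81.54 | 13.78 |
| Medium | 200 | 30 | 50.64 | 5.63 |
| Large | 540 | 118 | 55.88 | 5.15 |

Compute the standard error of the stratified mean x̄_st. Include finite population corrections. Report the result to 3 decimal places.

V̂(x̄_st) = Σ W_h² (1 − n_h/N_h) s_h²/n_h, with W_h = N_h/N and N = 1250:
  stratum Small: (510/1250)²·(1 − 85/510)·13.78²/85 = 0.309898
  stratum Medium: (200/1250)²·(1 − 30/200)·5.63²/30 = 0.0229908
  stratum Large: (540/1250)²·(1 − 118/540)·5.15²/118 = 0.0327807
V̂(x̄_st) = 0.365669
SE(x̄_st) = √0.365669 = 0.604706

SE(x̄_st) ≈ 0.605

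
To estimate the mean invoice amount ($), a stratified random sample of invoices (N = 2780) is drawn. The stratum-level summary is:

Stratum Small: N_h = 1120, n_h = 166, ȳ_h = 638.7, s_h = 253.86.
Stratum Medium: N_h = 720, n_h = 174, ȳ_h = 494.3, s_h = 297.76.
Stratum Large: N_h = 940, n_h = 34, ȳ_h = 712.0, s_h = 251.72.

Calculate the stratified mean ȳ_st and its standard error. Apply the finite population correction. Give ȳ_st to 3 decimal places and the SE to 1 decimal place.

ȳ_st = Σ W_h ȳ_h = (1120·638.7 + 720·494.3 + 940·712.0)/2780 = 626.08633
V̂(ȳ_st) = Σ W_h² (1 − n_h/N_h) s_h²/n_h, with W_h = N_h/N and N = 2780:
  stratum Small: (1120/2780)²·(1 − 166/1120)·253.86²/166 = 53.6732
  stratum Medium: (720/2780)²·(1 − 174/720)·297.76²/174 = 25.919
  stratum Large: (940/2780)²·(1 − 34/940)·251.72²/34 = 205.363
V̂(ȳ_st) = 284.956
SE(ȳ_st) = √284.956 = 16.8806

ȳ_st ≈ 626.086, SE ≈ 16.9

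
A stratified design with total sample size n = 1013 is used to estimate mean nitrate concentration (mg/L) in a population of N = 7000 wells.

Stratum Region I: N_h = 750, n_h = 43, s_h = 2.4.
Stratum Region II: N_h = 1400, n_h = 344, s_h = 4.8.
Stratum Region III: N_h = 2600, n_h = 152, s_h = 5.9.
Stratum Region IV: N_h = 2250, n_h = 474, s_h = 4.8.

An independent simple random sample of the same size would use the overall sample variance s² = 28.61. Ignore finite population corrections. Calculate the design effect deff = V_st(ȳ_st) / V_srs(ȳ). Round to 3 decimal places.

V̂(ȳ_st) = Σ W_h² s_h²/n_h, with W_h = N_h/N and N = 7000:
  stratum Region I: (750/7000)²·2.4²/43 = 0.00153773
  stratum Region II: (1400/7000)²·4.8²/344 = 0.00267907
  stratum Region III: (2600/7000)²·5.9²/152 = 0.0315945
  stratum Region IV: (2250/7000)²·4.8²/474 = 0.00502196
V_st = 0.0408332
V_srs = s²/n = 28.61/1013 = 0.0282428
deff = V_st / V_srs = 0.0408332/0.0282428 = 1.4458

deff ≈ 1.446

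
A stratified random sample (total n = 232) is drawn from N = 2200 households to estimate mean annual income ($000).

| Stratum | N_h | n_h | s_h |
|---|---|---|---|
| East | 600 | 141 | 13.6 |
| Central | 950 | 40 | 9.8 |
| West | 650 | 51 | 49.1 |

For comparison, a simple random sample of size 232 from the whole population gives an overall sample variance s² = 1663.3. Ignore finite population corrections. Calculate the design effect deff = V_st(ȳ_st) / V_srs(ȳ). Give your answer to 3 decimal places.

V̂(ȳ_st) = Σ W_h² s_h²/n_h, with W_h = N_h/N and N = 2200:
  stratum East: (600/2200)²·13.6²/141 = 0.0975699
  stratum Central: (950/2200)²·9.8²/40 = 0.447707
  stratum West: (650/2200)²·49.1²/51 = 4.12643
V_st = 4.6717
V_srs = s²/n = 1663.3/232 = 7.1694
deff = V_st / V_srs = 4.6717/7.1694 = 0.6516

deff ≈ 0.652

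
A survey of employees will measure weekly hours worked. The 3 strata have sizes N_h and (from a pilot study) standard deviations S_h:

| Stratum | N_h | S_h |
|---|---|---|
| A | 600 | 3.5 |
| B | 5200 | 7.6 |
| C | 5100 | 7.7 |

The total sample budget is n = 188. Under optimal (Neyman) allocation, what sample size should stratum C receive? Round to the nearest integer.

Neyman allocation: n_h = n · N_h S_h / Σ N_i S_i, with n = 188.
  stratum A: N_h·S_h = 600·3.5 = 2100.00
  stratum B: N_h·S_h = 5200·7.6 = 39520.00
  stratum C: N_h·S_h = 5100·7.7 = 39270.00
Σ N_h S_h = 80890.00
n for stratum C = 188·39270.00/80890.00 = 91.269 → 91

91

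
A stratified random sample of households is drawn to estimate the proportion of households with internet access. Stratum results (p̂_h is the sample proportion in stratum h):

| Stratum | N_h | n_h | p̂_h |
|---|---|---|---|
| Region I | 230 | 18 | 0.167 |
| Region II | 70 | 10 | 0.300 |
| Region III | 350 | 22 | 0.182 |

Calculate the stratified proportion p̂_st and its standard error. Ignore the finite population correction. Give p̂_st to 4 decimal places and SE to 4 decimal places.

p̂_st ≈ 0.1894, SE ≈ 0.0579

N = 650; stratum weights W_h = N_h/N.
p̂_st = Σ W_h p̂_h = (230·0.167 + 70·0.300 + 350·0.182)/650 = 0.18940
V̂(p̂_st) = Σ W_h² p̂_h(1−p̂_h)/(n_h−1):
  stratum Region I: (230/650)²·0.167·0.833/17 = 0.00102457
  stratum Region II: (70/650)²·0.300·0.700/9 = 0.000270611
  stratum Region III: (350/650)²·0.182·0.818/21 = 0.00205549
V̂(p̂_st) = 0.00335067; SE = √V̂ = 0.057885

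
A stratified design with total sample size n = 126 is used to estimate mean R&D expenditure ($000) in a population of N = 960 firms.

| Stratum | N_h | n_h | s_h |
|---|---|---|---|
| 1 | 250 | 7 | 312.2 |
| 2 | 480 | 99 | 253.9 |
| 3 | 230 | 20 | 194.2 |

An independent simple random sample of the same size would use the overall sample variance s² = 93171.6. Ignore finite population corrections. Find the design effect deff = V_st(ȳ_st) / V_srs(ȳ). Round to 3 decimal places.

V̂(ȳ_st) = Σ W_h² s_h²/n_h, with W_h = N_h/N and N = 960:
  stratum 1: (250/960)²·312.2²/7 = 944.29
  stratum 2: (480/960)²·253.9²/99 = 162.791
  stratum 3: (230/960)²·194.2²/20 = 108.238
V_st = 1215.32
V_srs = s²/n = 93171.6/126 = 739.457
deff = V_st / V_srs = 1215.32/739.457 = 1.6435

deff ≈ 1.644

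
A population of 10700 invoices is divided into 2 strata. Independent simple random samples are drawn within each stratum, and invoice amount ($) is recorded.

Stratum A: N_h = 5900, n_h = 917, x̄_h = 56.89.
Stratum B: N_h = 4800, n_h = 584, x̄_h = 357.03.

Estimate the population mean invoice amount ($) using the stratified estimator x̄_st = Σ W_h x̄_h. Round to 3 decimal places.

x̄_st ≈ 191.532

N = Σ N_h = 10700. Stratum weights W_h = N_h/N.
x̄_st = (5900·56.89 + 4800·357.03) / 10700 = 191.53224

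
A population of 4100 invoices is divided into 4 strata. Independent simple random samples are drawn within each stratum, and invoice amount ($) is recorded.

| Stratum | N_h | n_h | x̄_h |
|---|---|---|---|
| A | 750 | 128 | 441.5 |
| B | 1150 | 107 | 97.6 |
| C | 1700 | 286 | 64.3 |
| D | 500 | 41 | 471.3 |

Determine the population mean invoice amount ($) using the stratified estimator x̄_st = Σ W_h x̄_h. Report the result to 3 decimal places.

x̄_st ≈ 192.274

N = Σ N_h = 4100. Stratum weights W_h = N_h/N.
x̄_st = (750·441.5 + 1150·97.6 + 1700·64.3 + 500·471.3) / 4100 = 192.27439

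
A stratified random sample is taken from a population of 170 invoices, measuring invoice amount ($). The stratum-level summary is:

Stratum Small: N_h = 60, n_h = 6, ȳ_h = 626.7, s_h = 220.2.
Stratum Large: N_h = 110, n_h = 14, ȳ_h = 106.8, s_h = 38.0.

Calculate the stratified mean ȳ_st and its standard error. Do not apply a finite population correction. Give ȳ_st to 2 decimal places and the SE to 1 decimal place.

ȳ_st ≈ 290.29, SE ≈ 32.4

ȳ_st = Σ W_h ȳ_h = (60·626.7 + 110·106.8)/170 = 290.29412
V̂(ȳ_st) = Σ W_h² s_h²/n_h, with W_h = N_h/N and N = 170:
  stratum Small: (60/170)²·220.2²/6 = 1006.67
  stratum Large: (110/170)²·38.0²/14 = 43.1844
V̂(ȳ_st) = 1049.86
SE(ȳ_st) = √1049.86 = 32.4015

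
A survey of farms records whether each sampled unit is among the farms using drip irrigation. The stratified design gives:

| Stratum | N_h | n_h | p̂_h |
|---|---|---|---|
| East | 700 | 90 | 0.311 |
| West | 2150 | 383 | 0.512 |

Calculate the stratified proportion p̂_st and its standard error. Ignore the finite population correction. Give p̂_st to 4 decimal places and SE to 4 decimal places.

p̂_st ≈ 0.4626, SE ≈ 0.0227

N = 2850; stratum weights W_h = N_h/N.
p̂_st = Σ W_h p̂_h = (700·0.311 + 2150·0.512)/2850 = 0.46263
V̂(p̂_st) = Σ W_h² p̂_h(1−p̂_h)/(n_h−1):
  stratum East: (700/2850)²·0.311·0.689/89 = 0.000145243
  stratum West: (2150/2850)²·0.512·0.488/382 = 0.000372232
V̂(p̂_st) = 0.000517475; SE = √V̂ = 0.0227481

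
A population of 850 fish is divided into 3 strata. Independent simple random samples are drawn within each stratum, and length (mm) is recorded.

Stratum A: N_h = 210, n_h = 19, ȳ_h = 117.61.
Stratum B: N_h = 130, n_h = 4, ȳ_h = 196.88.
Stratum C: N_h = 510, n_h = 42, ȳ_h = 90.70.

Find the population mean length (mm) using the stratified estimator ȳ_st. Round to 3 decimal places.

N = Σ N_h = 850. Stratum weights W_h = N_h/N.
ȳ_st = (210·117.61 + 130·196.88 + 510·90.70) / 850 = 113.58765

ȳ_st ≈ 113.588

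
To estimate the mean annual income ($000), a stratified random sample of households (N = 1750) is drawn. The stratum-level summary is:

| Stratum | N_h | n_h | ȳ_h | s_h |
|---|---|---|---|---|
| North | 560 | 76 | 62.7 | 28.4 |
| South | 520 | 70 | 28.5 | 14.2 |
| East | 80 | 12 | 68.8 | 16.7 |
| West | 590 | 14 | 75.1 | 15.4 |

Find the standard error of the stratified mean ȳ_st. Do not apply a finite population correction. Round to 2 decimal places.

SE(ȳ_st) ≈ 1.82

V̂(ȳ_st) = Σ W_h² s_h²/n_h, with W_h = N_h/N and N = 1750:
  stratum North: (560/1750)²·28.4²/76 = 1.08673
  stratum South: (520/1750)²·14.2²/70 = 0.254337
  stratum East: (80/1750)²·16.7²/12 = 0.0485686
  stratum West: (590/1750)²·15.4²/14 = 1.92549
V̂(ȳ_st) = 3.31513
SE(ȳ_st) = √3.31513 = 1.82075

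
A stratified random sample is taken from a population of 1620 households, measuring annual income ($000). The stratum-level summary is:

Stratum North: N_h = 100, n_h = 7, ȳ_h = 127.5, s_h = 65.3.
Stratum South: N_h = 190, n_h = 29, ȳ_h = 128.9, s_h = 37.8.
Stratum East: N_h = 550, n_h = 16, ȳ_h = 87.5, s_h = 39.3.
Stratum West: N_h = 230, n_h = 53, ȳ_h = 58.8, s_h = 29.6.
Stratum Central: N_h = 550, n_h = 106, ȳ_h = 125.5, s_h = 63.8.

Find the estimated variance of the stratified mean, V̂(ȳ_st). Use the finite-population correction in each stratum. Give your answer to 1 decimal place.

V̂(ȳ_st) = Σ W_h² (1 − n_h/N_h) s_h²/n_h, with W_h = N_h/N and N = 1620:
  stratum North: (100/1620)²·(1 − 7/100)·65.3²/7 = 2.15865
  stratum South: (190/1620)²·(1 − 29/190)·37.8²/29 = 0.574295
  stratum East: (550/1620)²·(1 − 16/550)·39.3²/16 = 10.8029
  stratum West: (230/1620)²·(1 − 53/230)·29.6²/53 = 0.256436
  stratum Central: (550/1620)²·(1 − 106/550)·63.8²/106 = 3.57315
V̂(ȳ_st) = 17.3654

V̂(ȳ_st) ≈ 17.4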